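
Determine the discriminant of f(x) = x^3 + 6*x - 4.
Δ = -1296

For x^3 + a x^2 + b x + c the discriminant is Δ = 18 a b c - 4 a^3 c + a^2 b^2 - 4 b^3 - 27 c^2.
Plug a = 0, b = 6, c = -4:
  18*(0)*(6)*(-4) - 4*(0)^3*(-4) + (0)^2*(6)^2 - 4*(6)^3 - 27*(-4)^2
  = 0 + (0) + 0 + (-864) + (-432)
  = -1296.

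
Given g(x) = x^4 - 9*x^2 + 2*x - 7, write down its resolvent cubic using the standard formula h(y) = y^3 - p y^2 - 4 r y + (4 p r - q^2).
h(y) = y^3 + 9*y^2 + 28*y + 248

Identify coefficients: p = -9, q = 2, r = -7.
Plug into h(y) = y^3 - p y^2 - 4 r y + (4 p r - q^2):
  h(y) = y^3 - (-9) y^2 - 4*(-7) y + (4*(-9)*(-7) - (2)^2)
       = y^3 + (9) y^2 + (28) y + (248).
Simplifying: h(y) = y^3 + 9*y^2 + 28*y + 248.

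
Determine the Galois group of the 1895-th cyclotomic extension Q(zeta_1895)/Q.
|Gal(Q(zeta_1895)/Q)| = phi(1895) = 1512; group ≅ (Z/1895Z)^* ≅ Z/4Z × Z/378Z

The n-th cyclotomic polynomial Φ_1895(x) is the minimal polynomial of zeta_1895 over Q and has degree phi(1895) = 1512. So Q(zeta_1895) is a degree-1512 Galois extension with Galois group (Z/1895Z)^*. By CRT, (Z/1895Z)^* ≅ (Z/5Z)^* × (Z/379Z)^*. Each prime-power unit group is (Z/5Z)^* ≅ Z/4Z; (Z/379Z)^* ≅ Z/378Z. Hence Gal(Q(zeta_1895)/Q) ≅ Z/4Z × Z/378Z.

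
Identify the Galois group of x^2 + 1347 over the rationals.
Gal(K/Q) = Z/2Z (cyclic of order 2)

x^2 + 1347 is irreducible over Q since -1347 is not a rational square. The splitting field Q(sqrt(-1347)) has degree 2 over Q, and its unique nontrivial automorphism is sqrt(-1347) ↦ -sqrt(-1347). Hence Gal(Q(sqrt(-1347))/Q) = Z/2Z.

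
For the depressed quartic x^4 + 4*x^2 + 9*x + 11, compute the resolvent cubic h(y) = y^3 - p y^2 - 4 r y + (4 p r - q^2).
h(y) = y^3 - 4*y^2 - 44*y + 95

Identify coefficients: p = 4, q = 9, r = 11.
Plug into h(y) = y^3 - p y^2 - 4 r y + (4 p r - q^2):
  h(y) = y^3 - (4) y^2 - 4*(11) y + (4*(4)*(11) - (9)^2)
       = y^3 + (-4) y^2 + (-44) y + (95).
Simplifying: h(y) = y^3 - 4*y^2 - 44*y + 95.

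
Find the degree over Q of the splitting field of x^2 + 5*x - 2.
[K:Q] = 2

The discriminant of x^2 + (5)*x + (-2) is b^2 - 4c = 25 - (-8) = 33. Since 33 is not a perfect square in Q, the polynomial is irreducible over Q. Its two roots generate a degree-2 extension, so [K:Q] = 2.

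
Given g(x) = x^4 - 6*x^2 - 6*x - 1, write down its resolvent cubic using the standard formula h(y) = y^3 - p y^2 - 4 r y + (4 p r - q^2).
h(y) = y^3 + 6*y^2 + 4*y - 12

Identify coefficients: p = -6, q = -6, r = -1.
Plug into h(y) = y^3 - p y^2 - 4 r y + (4 p r - q^2):
  h(y) = y^3 - (-6) y^2 - 4*(-1) y + (4*(-6)*(-1) - (-6)^2)
       = y^3 + (6) y^2 + (4) y + (-12).
Simplifying: h(y) = y^3 + 6*y^2 + 4*y - 12.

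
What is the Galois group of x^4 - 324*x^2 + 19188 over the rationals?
Gal(K/Q) = V_4 (Klein four-group, Z/2Z × Z/2Z)

f factors as (x^2 - 246)(x^2 - 78), so the splitting field is K = Q(sqrt(246), sqrt(78)). The elements 246, 78, 19188 are all non-squares in Q, so sqrt(246) and sqrt(78) generate independent quadratic extensions. Thus [K:Q] = 4 and Gal(K/Q) is generated by the two order-2 automorphisms sqrt(246) ↦ -sqrt(246) and sqrt(78) ↦ -sqrt(78), giving V_4.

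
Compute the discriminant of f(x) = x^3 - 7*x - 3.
Δ = 1129

For x^3 + a x^2 + b x + c the discriminant is Δ = 18 a b c - 4 a^3 c + a^2 b^2 - 4 b^3 - 27 c^2.
Plug a = 0, b = -7, c = -3:
  18*(0)*(-7)*(-3) - 4*(0)^3*(-3) + (0)^2*(-7)^2 - 4*(-7)^3 - 27*(-3)^2
  = 0 + (0) + 0 + (1372) + (-243)
  = 1129.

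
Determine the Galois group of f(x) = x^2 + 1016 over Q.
Gal(K/Q) = Z/2Z (cyclic of order 2)

x^2 + 1016 is irreducible over Q since -1016 is not a rational square. The splitting field Q(sqrt(-1016)) has degree 2 over Q, and its unique nontrivial automorphism is sqrt(-1016) ↦ -sqrt(-1016). Hence Gal(Q(sqrt(-1016))/Q) = Z/2Z.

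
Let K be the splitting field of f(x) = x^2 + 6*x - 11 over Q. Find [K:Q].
[K:Q] = 2

The discriminant of x^2 + (6)*x + (-11) is b^2 - 4c = 36 - (-44) = 80. Since 80 is not a perfect square in Q, the polynomial is irreducible over Q. Its two roots generate a degree-2 extension, so [K:Q] = 2.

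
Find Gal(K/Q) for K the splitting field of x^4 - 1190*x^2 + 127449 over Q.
Gal(K/Q) = Z/2Z (cyclic of order 2)

f factors as (x^2 - 119)(x^2 - 1071), so the splitting field is K = Q(sqrt(119), sqrt(1071)). The squarefree part of 119 is 119 and the squarefree part of 1071 is also 119, so sqrt(119) and sqrt(1071) are both rational multiples of sqrt(119). Hence Q(sqrt(119)) = Q(sqrt(1071)) = Q(sqrt(119)), and the splitting field collapses to a single degree-2 extension with Galois group Z/2Z.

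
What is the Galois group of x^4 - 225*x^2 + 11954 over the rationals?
Gal(K/Q) = V_4 (Klein four-group, Z/2Z × Z/2Z)

f factors as (x^2 - 139)(x^2 - 86), so the splitting field is K = Q(sqrt(139), sqrt(86)). The elements 139, 86, 11954 are all non-squares in Q, so sqrt(139) and sqrt(86) generate independent quadratic extensions. Thus [K:Q] = 4 and Gal(K/Q) is generated by the two order-2 automorphisms sqrt(139) ↦ -sqrt(139) and sqrt(86) ↦ -sqrt(86), giving V_4.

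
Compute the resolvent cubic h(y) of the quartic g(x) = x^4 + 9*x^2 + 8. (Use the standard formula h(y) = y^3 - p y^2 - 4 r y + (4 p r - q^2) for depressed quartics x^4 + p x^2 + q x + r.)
h(y) = y^3 - 9*y^2 - 32*y + 288

Identify coefficients: p = 9, q = 0, r = 8.
Plug into h(y) = y^3 - p y^2 - 4 r y + (4 p r - q^2):
  h(y) = y^3 - (9) y^2 - 4*(8) y + (4*(9)*(8) - (0)^2)
       = y^3 + (-9) y^2 + (-32) y + (288).
Simplifying: h(y) = y^3 - 9*y^2 - 32*y + 288.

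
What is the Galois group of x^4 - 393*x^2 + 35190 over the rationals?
Gal(K/Q) = V_4 (Klein four-group, Z/2Z × Z/2Z)

f factors as (x^2 - 255)(x^2 - 138), so the splitting field is K = Q(sqrt(255), sqrt(138)). The elements 255, 138, 35190 are all non-squares in Q, so sqrt(255) and sqrt(138) generate independent quadratic extensions. Thus [K:Q] = 4 and Gal(K/Q) is generated by the two order-2 automorphisms sqrt(255) ↦ -sqrt(255) and sqrt(138) ↦ -sqrt(138), giving V_4.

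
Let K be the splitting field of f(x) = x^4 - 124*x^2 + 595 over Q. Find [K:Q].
[K:Q] = 4

f factors as (x^2 - 119)(x^2 - 5); the splitting field is K = Q(sqrt(119), sqrt(5)). Since 119, 5, and 595 are all non-squares in Q, the three subfields Q(sqrt(119)), Q(sqrt(5)), Q(sqrt(595)) are distinct degree-2 extensions, so [K:Q] = 4 (Klein four Galois group).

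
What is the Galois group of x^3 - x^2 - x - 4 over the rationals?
Gal(K/Q) = S_3 (symmetric group of order 6)

Compute the discriminant of x^3 + (-1)*x^2 + (-1)*x + (-4): Δ = -515. Since Δ is not a rational square, the Galois group is not contained in A_3; it must be the full S_3 (irreducibility of the cubic rules out anything smaller).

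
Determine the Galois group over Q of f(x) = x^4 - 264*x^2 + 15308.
Gal(K/Q) = V_4 (Klein four-group, Z/2Z × Z/2Z)

f factors as (x^2 - 178)(x^2 - 86), so the splitting field is K = Q(sqrt(178), sqrt(86)). The elements 178, 86, 15308 are all non-squares in Q, so sqrt(178) and sqrt(86) generate independent quadratic extensions. Thus [K:Q] = 4 and Gal(K/Q) is generated by the two order-2 automorphisms sqrt(178) ↦ -sqrt(178) and sqrt(86) ↦ -sqrt(86), giving V_4.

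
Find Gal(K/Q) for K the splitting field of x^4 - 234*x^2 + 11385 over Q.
Gal(K/Q) = V_4 (Klein four-group, Z/2Z × Z/2Z)

f factors as (x^2 - 69)(x^2 - 165), so the splitting field is K = Q(sqrt(69), sqrt(165)). The elements 69, 165, 11385 are all non-squares in Q, so sqrt(69) and sqrt(165) generate independent quadratic extensions. Thus [K:Q] = 4 and Gal(K/Q) is generated by the two order-2 automorphisms sqrt(69) ↦ -sqrt(69) and sqrt(165) ↦ -sqrt(165), giving V_4.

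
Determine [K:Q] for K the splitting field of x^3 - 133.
[K:Q] = 6

x^3 - 133 has one real root r = 133^(1/3) and two complex roots r*zeta_3, r*zeta_3^2 where zeta_3 = e^(2*pi*i/3). The splitting field is Q(r, zeta_3). [Q(r):Q] = 3 and [Q(zeta_3):Q] = 2 with gcd = 1, so [Q(r, zeta_3):Q] = 3 * 2 = 6.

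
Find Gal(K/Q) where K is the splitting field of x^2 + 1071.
Gal(K/Q) = Z/2Z (cyclic of order 2)

x^2 + 1071 is irreducible over Q since -1071 is not a rational square. The splitting field Q(sqrt(-1071)) has degree 2 over Q, and its unique nontrivial automorphism is sqrt(-1071) ↦ -sqrt(-1071). Hence Gal(Q(sqrt(-1071))/Q) = Z/2Z.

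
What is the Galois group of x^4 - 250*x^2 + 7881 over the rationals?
Gal(K/Q) = V_4 (Klein four-group, Z/2Z × Z/2Z)

f factors as (x^2 - 213)(x^2 - 37), so the splitting field is K = Q(sqrt(213), sqrt(37)). The elements 213, 37, 7881 are all non-squares in Q, so sqrt(213) and sqrt(37) generate independent quadratic extensions. Thus [K:Q] = 4 and Gal(K/Q) is generated by the two order-2 automorphisms sqrt(213) ↦ -sqrt(213) and sqrt(37) ↦ -sqrt(37), giving V_4.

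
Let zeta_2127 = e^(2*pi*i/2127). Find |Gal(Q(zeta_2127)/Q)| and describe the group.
|Gal(Q(zeta_2127)/Q)| = phi(2127) = 1416; group ≅ (Z/2127Z)^* ≅ Z/2Z × Z/708Z

The n-th cyclotomic polynomial Φ_2127(x) is the minimal polynomial of zeta_2127 over Q and has degree phi(2127) = 1416. So Q(zeta_2127) is a degree-1416 Galois extension with Galois group (Z/2127Z)^*. By CRT, (Z/2127Z)^* ≅ (Z/3Z)^* × (Z/709Z)^*. Each prime-power unit group is (Z/3Z)^* ≅ Z/2Z; (Z/709Z)^* ≅ Z/708Z. Hence Gal(Q(zeta_2127)/Q) ≅ Z/2Z × Z/708Z.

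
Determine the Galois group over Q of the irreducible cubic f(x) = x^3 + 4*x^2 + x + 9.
Gal(K/Q) = S_3 (symmetric group of order 6)

Compute the discriminant of x^3 + (4)*x^2 + (1)*x + (9): Δ = -3831. Since Δ is not a rational square, the Galois group is not contained in A_3; it must be the full S_3 (irreducibility of the cubic rules out anything smaller).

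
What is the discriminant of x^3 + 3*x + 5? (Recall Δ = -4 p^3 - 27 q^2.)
Δ = -783

For a depressed cubic x^3 + p x + q the discriminant is Δ = -4 p^3 - 27 q^2 = -4*(3)^3 - 27*(5)^2 = -108 - 675 = -783.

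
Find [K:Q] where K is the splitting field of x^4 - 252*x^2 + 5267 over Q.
[K:Q] = 4

f factors as (x^2 - 23)(x^2 - 229); the splitting field is K = Q(sqrt(23), sqrt(229)). Since 23, 229, and 5267 are all non-squares in Q, the three subfields Q(sqrt(23)), Q(sqrt(229)), Q(sqrt(5267)) are distinct degree-2 extensions, so [K:Q] = 4 (Klein four Galois group).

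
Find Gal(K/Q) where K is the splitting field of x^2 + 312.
Gal(K/Q) = Z/2Z (cyclic of order 2)

x^2 + 312 is irreducible over Q since -312 is not a rational square. The splitting field Q(sqrt(-312)) has degree 2 over Q, and its unique nontrivial automorphism is sqrt(-312) ↦ -sqrt(-312). Hence Gal(Q(sqrt(-312))/Q) = Z/2Z.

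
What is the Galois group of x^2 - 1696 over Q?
Gal(K/Q) = Z/2Z (cyclic of order 2)

x^2 - 1696 is irreducible over Q since 1696 is not a rational square. The splitting field Q(sqrt(1696)) has degree 2 over Q, and its unique nontrivial automorphism is sqrt(1696) ↦ -sqrt(1696). Hence Gal(Q(sqrt(1696))/Q) = Z/2Z.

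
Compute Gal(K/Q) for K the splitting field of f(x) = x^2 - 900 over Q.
Gal(K/Q) = trivial group (order 1)

x^2 - 900 factors as (x - 30)(x + 30) over Q, so its splitting field is Q itself and the Galois group is trivial.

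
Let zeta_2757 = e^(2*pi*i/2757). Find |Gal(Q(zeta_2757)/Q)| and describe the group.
|Gal(Q(zeta_2757)/Q)| = phi(2757) = 1836; group ≅ (Z/2757Z)^* ≅ Z/2Z × Z/918Z

The n-th cyclotomic polynomial Φ_2757(x) is the minimal polynomial of zeta_2757 over Q and has degree phi(2757) = 1836. So Q(zeta_2757) is a degree-1836 Galois extension with Galois group (Z/2757Z)^*. By CRT, (Z/2757Z)^* ≅ (Z/3Z)^* × (Z/919Z)^*. Each prime-power unit group is (Z/3Z)^* ≅ Z/2Z; (Z/919Z)^* ≅ Z/918Z. Hence Gal(Q(zeta_2757)/Q) ≅ Z/2Z × Z/918Z.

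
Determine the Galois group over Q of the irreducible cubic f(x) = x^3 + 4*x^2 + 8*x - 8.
Gal(K/Q) = S_3 (symmetric group of order 6)

Compute the discriminant of x^3 + (4)*x^2 + (8)*x + (-8): Δ = -5312. Since Δ is not a rational square, the Galois group is not contained in A_3; it must be the full S_3 (irreducibility of the cubic rules out anything smaller).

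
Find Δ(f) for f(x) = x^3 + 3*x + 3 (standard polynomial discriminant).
Δ = -351

For a depressed cubic x^3 + p x + q the discriminant is Δ = -4 p^3 - 27 q^2 = -4*(3)^3 - 27*(3)^2 = -108 - 243 = -351.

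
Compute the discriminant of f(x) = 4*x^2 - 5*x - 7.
Δ = 137

For a quadratic a x^2 + b x + c the discriminant is Δ = b^2 - 4ac = (-5)^2 - 4*(4)*(-7) = 25 - (-112) = 137.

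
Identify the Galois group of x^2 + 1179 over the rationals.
Gal(K/Q) = Z/2Z (cyclic of order 2)

x^2 + 1179 is irreducible over Q since -1179 is not a rational square. The splitting field Q(sqrt(-1179)) has degree 2 over Q, and its unique nontrivial automorphism is sqrt(-1179) ↦ -sqrt(-1179). Hence Gal(Q(sqrt(-1179))/Q) = Z/2Z.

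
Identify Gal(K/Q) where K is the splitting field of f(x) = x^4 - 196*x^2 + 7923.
Gal(K/Q) = V_4 (Klein four-group, Z/2Z × Z/2Z)

f factors as (x^2 - 139)(x^2 - 57), so the splitting field is K = Q(sqrt(139), sqrt(57)). The elements 139, 57, 7923 are all non-squares in Q, so sqrt(139) and sqrt(57) generate independent quadratic extensions. Thus [K:Q] = 4 and Gal(K/Q) is generated by the two order-2 automorphisms sqrt(139) ↦ -sqrt(139) and sqrt(57) ↦ -sqrt(57), giving V_4.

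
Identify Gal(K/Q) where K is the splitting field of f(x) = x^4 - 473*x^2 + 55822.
Gal(K/Q) = V_4 (Klein four-group, Z/2Z × Z/2Z)

f factors as (x^2 - 226)(x^2 - 247), so the splitting field is K = Q(sqrt(226), sqrt(247)). The elements 226, 247, 55822 are all non-squares in Q, so sqrt(226) and sqrt(247) generate independent quadratic extensions. Thus [K:Q] = 4 and Gal(K/Q) is generated by the two order-2 automorphisms sqrt(226) ↦ -sqrt(226) and sqrt(247) ↦ -sqrt(247), giving V_4.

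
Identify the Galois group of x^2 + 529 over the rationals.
Gal(K/Q) = Z/2Z (cyclic of order 2)

x^2 + 529 is irreducible over Q since -529 is not a rational square. The splitting field Q(sqrt(-529)) has degree 2 over Q, and its unique nontrivial automorphism is sqrt(-529) ↦ -sqrt(-529). Hence Gal(Q(sqrt(-529))/Q) = Z/2Z.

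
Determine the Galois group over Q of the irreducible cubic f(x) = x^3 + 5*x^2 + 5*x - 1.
Gal(K/Q) = S_3 (symmetric group of order 6)

Compute the discriminant of x^3 + (5)*x^2 + (5)*x + (-1): Δ = 148. Since Δ is not a rational square, the Galois group is not contained in A_3; it must be the full S_3 (irreducibility of the cubic rules out anything smaller).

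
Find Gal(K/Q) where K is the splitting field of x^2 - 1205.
Gal(K/Q) = Z/2Z (cyclic of order 2)

x^2 - 1205 is irreducible over Q since 1205 is not a rational square. The splitting field Q(sqrt(1205)) has degree 2 over Q, and its unique nontrivial automorphism is sqrt(1205) ↦ -sqrt(1205). Hence Gal(Q(sqrt(1205))/Q) = Z/2Z.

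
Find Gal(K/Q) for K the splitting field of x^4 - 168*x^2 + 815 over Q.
Gal(K/Q) = V_4 (Klein four-group, Z/2Z × Z/2Z)

f factors as (x^2 - 163)(x^2 - 5), so the splitting field is K = Q(sqrt(163), sqrt(5)). The elements 163, 5, 815 are all non-squares in Q, so sqrt(163) and sqrt(5) generate independent quadratic extensions. Thus [K:Q] = 4 and Gal(K/Q) is generated by the two order-2 automorphisms sqrt(163) ↦ -sqrt(163) and sqrt(5) ↦ -sqrt(5), giving V_4.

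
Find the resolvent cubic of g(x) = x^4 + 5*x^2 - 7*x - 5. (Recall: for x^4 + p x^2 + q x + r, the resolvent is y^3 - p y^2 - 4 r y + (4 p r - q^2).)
h(y) = y^3 - 5*y^2 + 20*y - 149

Identify coefficients: p = 5, q = -7, r = -5.
Plug into h(y) = y^3 - p y^2 - 4 r y + (4 p r - q^2):
  h(y) = y^3 - (5) y^2 - 4*(-5) y + (4*(5)*(-5) - (-7)^2)
       = y^3 + (-5) y^2 + (20) y + (-149).
Simplifying: h(y) = y^3 - 5*y^2 + 20*y - 149.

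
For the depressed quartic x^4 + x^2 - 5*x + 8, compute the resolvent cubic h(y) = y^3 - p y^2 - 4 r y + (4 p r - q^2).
h(y) = y^3 - y^2 - 32*y + 7

Identify coefficients: p = 1, q = -5, r = 8.
Plug into h(y) = y^3 - p y^2 - 4 r y + (4 p r - q^2):
  h(y) = y^3 - (1) y^2 - 4*(8) y + (4*(1)*(8) - (-5)^2)
       = y^3 + (-1) y^2 + (-32) y + (7).
Simplifying: h(y) = y^3 - y^2 - 32*y + 7.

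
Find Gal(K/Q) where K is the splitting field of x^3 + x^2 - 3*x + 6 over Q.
Gal(K/Q) = S_3 (symmetric group of order 6)

Compute the discriminant of x^3 + (1)*x^2 + (-3)*x + (6): Δ = -1203. Since Δ is not a rational square, the Galois group is not contained in A_3; it must be the full S_3 (irreducibility of the cubic rules out anything smaller).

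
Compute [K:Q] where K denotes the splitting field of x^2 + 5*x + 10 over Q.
[K:Q] = 2

The discriminant of x^2 + (5)*x + (10) is b^2 - 4c = 25 - (40) = -15. Since -15 is not a perfect square in Q, the polynomial is irreducible over Q. Its two roots generate a degree-2 extension, so [K:Q] = 2.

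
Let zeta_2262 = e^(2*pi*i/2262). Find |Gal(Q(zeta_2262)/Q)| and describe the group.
|Gal(Q(zeta_2262)/Q)| = phi(2262) = 672; group ≅ (Z/2262Z)^* ≅ Z/2Z × Z/12Z × Z/28Z

The n-th cyclotomic polynomial Φ_2262(x) is the minimal polynomial of zeta_2262 over Q and has degree phi(2262) = 672. So Q(zeta_2262) is a degree-672 Galois extension with Galois group (Z/2262Z)^*. By CRT, (Z/2262Z)^* ≅ (Z/2Z)^* × (Z/3Z)^* × (Z/13Z)^* × (Z/29Z)^*. Each prime-power unit group is (Z/2Z)^* ≅ trivial group (order 1); (Z/3Z)^* ≅ Z/2Z; (Z/13Z)^* ≅ Z/12Z; (Z/29Z)^* ≅ Z/28Z. Hence Gal(Q(zeta_2262)/Q) ≅ Z/2Z × Z/12Z × Z/28Z.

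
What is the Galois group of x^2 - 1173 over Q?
Gal(K/Q) = Z/2Z (cyclic of order 2)

x^2 - 1173 is irreducible over Q since 1173 is not a rational square. The splitting field Q(sqrt(1173)) has degree 2 over Q, and its unique nontrivial automorphism is sqrt(1173) ↦ -sqrt(1173). Hence Gal(Q(sqrt(1173))/Q) = Z/2Z.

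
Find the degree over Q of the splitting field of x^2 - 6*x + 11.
[K:Q] = 2

The discriminant of x^2 + (-6)*x + (11) is b^2 - 4c = 36 - (44) = -8. Since -8 is not a perfect square in Q, the polynomial is irreducible over Q. Its two roots generate a degree-2 extension, so [K:Q] = 2.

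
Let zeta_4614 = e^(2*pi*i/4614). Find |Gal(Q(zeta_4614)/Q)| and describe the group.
|Gal(Q(zeta_4614)/Q)| = phi(4614) = 1536; group ≅ (Z/4614Z)^* ≅ Z/2Z × Z/768Z

The n-th cyclotomic polynomial Φ_4614(x) is the minimal polynomial of zeta_4614 over Q and has degree phi(4614) = 1536. So Q(zeta_4614) is a degree-1536 Galois extension with Galois group (Z/4614Z)^*. By CRT, (Z/4614Z)^* ≅ (Z/2Z)^* × (Z/3Z)^* × (Z/769Z)^*. Each prime-power unit group is (Z/2Z)^* ≅ trivial group (order 1); (Z/3Z)^* ≅ Z/2Z; (Z/769Z)^* ≅ Z/768Z. Hence Gal(Q(zeta_4614)/Q) ≅ Z/2Z × Z/768Z.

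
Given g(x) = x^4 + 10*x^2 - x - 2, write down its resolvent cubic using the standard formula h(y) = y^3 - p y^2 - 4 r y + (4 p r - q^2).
h(y) = y^3 - 10*y^2 + 8*y - 81

Identify coefficients: p = 10, q = -1, r = -2.
Plug into h(y) = y^3 - p y^2 - 4 r y + (4 p r - q^2):
  h(y) = y^3 - (10) y^2 - 4*(-2) y + (4*(10)*(-2) - (-1)^2)
       = y^3 + (-10) y^2 + (8) y + (-81).
Simplifying: h(y) = y^3 - 10*y^2 + 8*y - 81.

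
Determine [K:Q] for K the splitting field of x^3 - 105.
[K:Q] = 6

x^3 - 105 has one real root r = 105^(1/3) and two complex roots r*zeta_3, r*zeta_3^2 where zeta_3 = e^(2*pi*i/3). The splitting field is Q(r, zeta_3). [Q(r):Q] = 3 and [Q(zeta_3):Q] = 2 with gcd = 1, so [Q(r, zeta_3):Q] = 3 * 2 = 6.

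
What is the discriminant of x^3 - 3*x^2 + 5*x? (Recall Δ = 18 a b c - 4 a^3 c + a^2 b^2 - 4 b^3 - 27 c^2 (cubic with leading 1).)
Δ = -275

For x^3 + a x^2 + b x + c the discriminant is Δ = 18 a b c - 4 a^3 c + a^2 b^2 - 4 b^3 - 27 c^2.
Plug a = -3, b = 5, c = 0:
  18*(-3)*(5)*(0) - 4*(-3)^3*(0) + (-3)^2*(5)^2 - 4*(5)^3 - 27*(0)^2
  = 0 + (0) + 225 + (-500) + (0)
  = -275.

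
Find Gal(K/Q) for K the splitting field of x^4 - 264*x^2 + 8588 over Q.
Gal(K/Q) = V_4 (Klein four-group, Z/2Z × Z/2Z)

f factors as (x^2 - 38)(x^2 - 226), so the splitting field is K = Q(sqrt(38), sqrt(226)). The elements 38, 226, 8588 are all non-squares in Q, so sqrt(38) and sqrt(226) generate independent quadratic extensions. Thus [K:Q] = 4 and Gal(K/Q) is generated by the two order-2 automorphisms sqrt(38) ↦ -sqrt(38) and sqrt(226) ↦ -sqrt(226), giving V_4.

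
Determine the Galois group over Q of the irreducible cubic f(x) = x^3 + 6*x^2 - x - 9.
Gal(K/Q) = S_3 (symmetric group of order 6)

Compute the discriminant of x^3 + (6)*x^2 + (-1)*x + (-9): Δ = 6601. Since Δ is not a rational square, the Galois group is not contained in A_3; it must be the full S_3 (irreducibility of the cubic rules out anything smaller).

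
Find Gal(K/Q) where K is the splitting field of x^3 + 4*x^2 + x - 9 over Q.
Gal(K/Q) = S_3 (symmetric group of order 6)

Compute the discriminant of x^3 + (4)*x^2 + (1)*x + (-9): Δ = -519. Since Δ is not a rational square, the Galois group is not contained in A_3; it must be the full S_3 (irreducibility of the cubic rules out anything smaller).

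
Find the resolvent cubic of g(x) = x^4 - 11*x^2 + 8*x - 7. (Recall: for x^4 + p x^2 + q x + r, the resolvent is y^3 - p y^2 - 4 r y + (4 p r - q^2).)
h(y) = y^3 + 11*y^2 + 28*y + 244

Identify coefficients: p = -11, q = 8, r = -7.
Plug into h(y) = y^3 - p y^2 - 4 r y + (4 p r - q^2):
  h(y) = y^3 - (-11) y^2 - 4*(-7) y + (4*(-11)*(-7) - (8)^2)
       = y^3 + (11) y^2 + (28) y + (244).
Simplifying: h(y) = y^3 + 11*y^2 + 28*y + 244.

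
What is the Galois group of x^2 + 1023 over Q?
Gal(K/Q) = Z/2Z (cyclic of order 2)

x^2 + 1023 is irreducible over Q since -1023 is not a rational square. The splitting field Q(sqrt(-1023)) has degree 2 over Q, and its unique nontrivial automorphism is sqrt(-1023) ↦ -sqrt(-1023). Hence Gal(Q(sqrt(-1023))/Q) = Z/2Z.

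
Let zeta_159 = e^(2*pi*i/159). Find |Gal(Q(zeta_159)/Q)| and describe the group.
|Gal(Q(zeta_159)/Q)| = phi(159) = 104; group ≅ (Z/159Z)^* ≅ Z/2Z × Z/52Z

The n-th cyclotomic polynomial Φ_159(x) is the minimal polynomial of zeta_159 over Q and has degree phi(159) = 104. So Q(zeta_159) is a degree-104 Galois extension with Galois group (Z/159Z)^*. By CRT, (Z/159Z)^* ≅ (Z/3Z)^* × (Z/53Z)^*. Each prime-power unit group is (Z/3Z)^* ≅ Z/2Z; (Z/53Z)^* ≅ Z/52Z. Hence Gal(Q(zeta_159)/Q) ≅ Z/2Z × Z/52Z.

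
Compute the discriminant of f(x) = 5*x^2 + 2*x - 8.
Δ = 164

For a quadratic a x^2 + b x + c the discriminant is Δ = b^2 - 4ac = (2)^2 - 4*(5)*(-8) = 4 - (-160) = 164.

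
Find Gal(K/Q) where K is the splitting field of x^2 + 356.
Gal(K/Q) = Z/2Z (cyclic of order 2)

x^2 + 356 is irreducible over Q since -356 is not a rational square. The splitting field Q(sqrt(-356)) has degree 2 over Q, and its unique nontrivial automorphism is sqrt(-356) ↦ -sqrt(-356). Hence Gal(Q(sqrt(-356))/Q) = Z/2Z.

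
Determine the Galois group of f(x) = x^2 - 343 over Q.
Gal(K/Q) = Z/2Z (cyclic of order 2)

x^2 - 343 is irreducible over Q since 343 is not a rational square. The splitting field Q(sqrt(343)) has degree 2 over Q, and its unique nontrivial automorphism is sqrt(343) ↦ -sqrt(343). Hence Gal(Q(sqrt(343))/Q) = Z/2Z.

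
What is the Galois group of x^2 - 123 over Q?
Gal(K/Q) = Z/2Z (cyclic of order 2)

x^2 - 123 is irreducible over Q since 123 is not a rational square. The splitting field Q(sqrt(123)) has degree 2 over Q, and its unique nontrivial automorphism is sqrt(123) ↦ -sqrt(123). Hence Gal(Q(sqrt(123))/Q) = Z/2Z.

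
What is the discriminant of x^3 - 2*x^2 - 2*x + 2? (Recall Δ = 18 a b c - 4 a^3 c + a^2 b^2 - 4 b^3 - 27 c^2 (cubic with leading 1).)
Δ = 148

For x^3 + a x^2 + b x + c the discriminant is Δ = 18 a b c - 4 a^3 c + a^2 b^2 - 4 b^3 - 27 c^2.
Plug a = -2, b = -2, c = 2:
  18*(-2)*(-2)*(2) - 4*(-2)^3*(2) + (-2)^2*(-2)^2 - 4*(-2)^3 - 27*(2)^2
  = 144 + (64) + 16 + (32) + (-108)
  = 148.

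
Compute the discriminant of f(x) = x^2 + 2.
Δ = -8

For a quadratic a x^2 + b x + c the discriminant is Δ = b^2 - 4ac = (0)^2 - 4*(1)*(2) = 0 - (8) = -8.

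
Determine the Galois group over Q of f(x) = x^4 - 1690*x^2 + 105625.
Gal(K/Q) = Z/2Z (cyclic of order 2)

f factors as (x^2 - 65)(x^2 - 1625), so the splitting field is K = Q(sqrt(65), sqrt(1625)). The squarefree part of 65 is 65 and the squarefree part of 1625 is also 65, so sqrt(65) and sqrt(1625) are both rational multiples of sqrt(65). Hence Q(sqrt(65)) = Q(sqrt(1625)) = Q(sqrt(65)), and the splitting field collapses to a single degree-2 extension with Galois group Z/2Z.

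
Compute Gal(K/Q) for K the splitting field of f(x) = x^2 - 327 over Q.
Gal(K/Q) = Z/2Z (cyclic of order 2)

x^2 - 327 is irreducible over Q since 327 is not a rational square. The splitting field Q(sqrt(327)) has degree 2 over Q, and its unique nontrivial automorphism is sqrt(327) ↦ -sqrt(327). Hence Gal(Q(sqrt(327))/Q) = Z/2Z.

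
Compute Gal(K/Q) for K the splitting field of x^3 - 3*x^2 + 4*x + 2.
Gal(K/Q) = S_3 (symmetric group of order 6)

Compute the discriminant of x^3 + (-3)*x^2 + (4)*x + (2): Δ = -436. Since Δ is not a rational square, the Galois group is not contained in A_3; it must be the full S_3 (irreducibility of the cubic rules out anything smaller).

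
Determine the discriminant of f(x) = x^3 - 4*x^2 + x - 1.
Δ = -199

For x^3 + a x^2 + b x + c the discriminant is Δ = 18 a b c - 4 a^3 c + a^2 b^2 - 4 b^3 - 27 c^2.
Plug a = -4, b = 1, c = -1:
  18*(-4)*(1)*(-1) - 4*(-4)^3*(-1) + (-4)^2*(1)^2 - 4*(1)^3 - 27*(-1)^2
  = 72 + (-256) + 16 + (-4) + (-27)
  = -199.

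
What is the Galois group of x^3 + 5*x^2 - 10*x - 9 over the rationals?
Gal(K/Q) = S_3 (symmetric group of order 6)

Compute the discriminant of x^3 + (5)*x^2 + (-10)*x + (-9): Δ = 16913. Since Δ is not a rational square, the Galois group is not contained in A_3; it must be the full S_3 (irreducibility of the cubic rules out anything smaller).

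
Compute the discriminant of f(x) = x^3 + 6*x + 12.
Δ = -4752

For a depressed cubic x^3 + p x + q the discriminant is Δ = -4 p^3 - 27 q^2 = -4*(6)^3 - 27*(12)^2 = -864 - 3888 = -4752.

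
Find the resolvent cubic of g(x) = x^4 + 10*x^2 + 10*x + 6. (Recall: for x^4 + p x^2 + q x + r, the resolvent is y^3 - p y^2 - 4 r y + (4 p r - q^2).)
h(y) = y^3 - 10*y^2 - 24*y + 140

Identify coefficients: p = 10, q = 10, r = 6.
Plug into h(y) = y^3 - p y^2 - 4 r y + (4 p r - q^2):
  h(y) = y^3 - (10) y^2 - 4*(6) y + (4*(10)*(6) - (10)^2)
       = y^3 + (-10) y^2 + (-24) y + (140).
Simplifying: h(y) = y^3 - 10*y^2 - 24*y + 140.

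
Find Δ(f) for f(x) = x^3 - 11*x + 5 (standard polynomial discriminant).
Δ = 4649

For a depressed cubic x^3 + p x + q the discriminant is Δ = -4 p^3 - 27 q^2 = -4*(-11)^3 - 27*(5)^2 = 5324 - 675 = 4649.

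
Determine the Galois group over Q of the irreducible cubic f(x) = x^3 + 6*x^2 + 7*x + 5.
Gal(K/Q) = S_3 (symmetric group of order 6)

Compute the discriminant of x^3 + (6)*x^2 + (7)*x + (5): Δ = -823. Since Δ is not a rational square, the Galois group is not contained in A_3; it must be the full S_3 (irreducibility of the cubic rules out anything smaller).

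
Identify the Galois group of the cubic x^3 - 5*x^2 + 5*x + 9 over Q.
Gal(K/Q) = S_3 (symmetric group of order 6)

Compute the discriminant of x^3 + (-5)*x^2 + (5)*x + (9): Δ = -1612. Since Δ is not a rational square, the Galois group is not contained in A_3; it must be the full S_3 (irreducibility of the cubic rules out anything smaller).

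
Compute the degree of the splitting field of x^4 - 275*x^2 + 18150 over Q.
[K:Q] = 4

f factors as (x^2 - 110)(x^2 - 165); the splitting field is K = Q(sqrt(110), sqrt(165)). Since 110, 165, and 18150 are all non-squares in Q, the three subfields Q(sqrt(110)), Q(sqrt(165)), Q(sqrt(18150)) are distinct degree-2 extensions, so [K:Q] = 4 (Klein four Galois group).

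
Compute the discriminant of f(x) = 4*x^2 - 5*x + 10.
Δ = -135

For a quadratic a x^2 + b x + c the discriminant is Δ = b^2 - 4ac = (-5)^2 - 4*(4)*(10) = 25 - (160) = -135.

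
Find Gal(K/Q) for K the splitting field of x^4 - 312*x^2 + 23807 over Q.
Gal(K/Q) = V_4 (Klein four-group, Z/2Z × Z/2Z)

f factors as (x^2 - 179)(x^2 - 133), so the splitting field is K = Q(sqrt(179), sqrt(133)). The elements 179, 133, 23807 are all non-squares in Q, so sqrt(179) and sqrt(133) generate independent quadratic extensions. Thus [K:Q] = 4 and Gal(K/Q) is generated by the two order-2 automorphisms sqrt(179) ↦ -sqrt(179) and sqrt(133) ↦ -sqrt(133), giving V_4.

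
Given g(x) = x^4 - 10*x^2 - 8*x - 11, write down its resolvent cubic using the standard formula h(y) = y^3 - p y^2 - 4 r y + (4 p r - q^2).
h(y) = y^3 + 10*y^2 + 44*y + 376

Identify coefficients: p = -10, q = -8, r = -11.
Plug into h(y) = y^3 - p y^2 - 4 r y + (4 p r - q^2):
  h(y) = y^3 - (-10) y^2 - 4*(-11) y + (4*(-10)*(-11) - (-8)^2)
       = y^3 + (10) y^2 + (44) y + (376).
Simplifying: h(y) = y^3 + 10*y^2 + 44*y + 376.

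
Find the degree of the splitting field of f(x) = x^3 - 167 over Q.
[K:Q] = 6

x^3 - 167 has one real root r = 167^(1/3) and two complex roots r*zeta_3, r*zeta_3^2 where zeta_3 = e^(2*pi*i/3). The splitting field is Q(r, zeta_3). [Q(r):Q] = 3 and [Q(zeta_3):Q] = 2 with gcd = 1, so [Q(r, zeta_3):Q] = 3 * 2 = 6.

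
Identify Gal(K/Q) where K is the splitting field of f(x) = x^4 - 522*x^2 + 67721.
Gal(K/Q) = V_4 (Klein four-group, Z/2Z × Z/2Z)

f factors as (x^2 - 281)(x^2 - 241), so the splitting field is K = Q(sqrt(281), sqrt(241)). The elements 281, 241, 67721 are all non-squares in Q, so sqrt(281) and sqrt(241) generate independent quadratic extensions. Thus [K:Q] = 4 and Gal(K/Q) is generated by the two order-2 automorphisms sqrt(281) ↦ -sqrt(281) and sqrt(241) ↦ -sqrt(241), giving V_4.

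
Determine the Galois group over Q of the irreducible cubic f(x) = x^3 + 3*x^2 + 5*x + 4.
Gal(K/Q) = S_3 (symmetric group of order 6)

Compute the discriminant of x^3 + (3)*x^2 + (5)*x + (4): Δ = -59. Since Δ is not a rational square, the Galois group is not contained in A_3; it must be the full S_3 (irreducibility of the cubic rules out anything smaller).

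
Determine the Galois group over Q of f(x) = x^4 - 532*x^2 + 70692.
Gal(K/Q) = V_4 (Klein four-group, Z/2Z × Z/2Z)

f factors as (x^2 - 274)(x^2 - 258), so the splitting field is K = Q(sqrt(274), sqrt(258)). The elements 274, 258, 70692 are all non-squares in Q, so sqrt(274) and sqrt(258) generate independent quadratic extensions. Thus [K:Q] = 4 and Gal(K/Q) is generated by the two order-2 automorphisms sqrt(274) ↦ -sqrt(274) and sqrt(258) ↦ -sqrt(258), giving V_4.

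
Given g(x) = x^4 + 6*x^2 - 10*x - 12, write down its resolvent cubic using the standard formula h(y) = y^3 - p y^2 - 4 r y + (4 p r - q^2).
h(y) = y^3 - 6*y^2 + 48*y - 388

Identify coefficients: p = 6, q = -10, r = -12.
Plug into h(y) = y^3 - p y^2 - 4 r y + (4 p r - q^2):
  h(y) = y^3 - (6) y^2 - 4*(-12) y + (4*(6)*(-12) - (-10)^2)
       = y^3 + (-6) y^2 + (48) y + (-388).
Simplifying: h(y) = y^3 - 6*y^2 + 48*y - 388.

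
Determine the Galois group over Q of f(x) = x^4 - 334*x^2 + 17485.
Gal(K/Q) = V_4 (Klein four-group, Z/2Z × Z/2Z)

f factors as (x^2 - 269)(x^2 - 65), so the splitting field is K = Q(sqrt(269), sqrt(65)). The elements 269, 65, 17485 are all non-squares in Q, so sqrt(269) and sqrt(65) generate independent quadratic extensions. Thus [K:Q] = 4 and Gal(K/Q) is generated by the two order-2 automorphisms sqrt(269) ↦ -sqrt(269) and sqrt(65) ↦ -sqrt(65), giving V_4.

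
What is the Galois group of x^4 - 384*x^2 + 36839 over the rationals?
Gal(K/Q) = V_4 (Klein four-group, Z/2Z × Z/2Z)

f factors as (x^2 - 187)(x^2 - 197), so the splitting field is K = Q(sqrt(187), sqrt(197)). The elements 187, 197, 36839 are all non-squares in Q, so sqrt(187) and sqrt(197) generate independent quadratic extensions. Thus [K:Q] = 4 and Gal(K/Q) is generated by the two order-2 automorphisms sqrt(187) ↦ -sqrt(187) and sqrt(197) ↦ -sqrt(197), giving V_4.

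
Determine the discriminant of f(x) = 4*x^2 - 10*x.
Δ = 100

For a quadratic a x^2 + b x + c the discriminant is Δ = b^2 - 4ac = (-10)^2 - 4*(4)*(0) = 100 - (0) = 100.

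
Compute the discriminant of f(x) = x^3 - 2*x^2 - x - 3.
Δ = -439

For x^3 + a x^2 + b x + c the discriminant is Δ = 18 a b c - 4 a^3 c + a^2 b^2 - 4 b^3 - 27 c^2.
Plug a = -2, b = -1, c = -3:
  18*(-2)*(-1)*(-3) - 4*(-2)^3*(-3) + (-2)^2*(-1)^2 - 4*(-1)^3 - 27*(-3)^2
  = -108 + (-96) + 4 + (4) + (-243)
  = -439.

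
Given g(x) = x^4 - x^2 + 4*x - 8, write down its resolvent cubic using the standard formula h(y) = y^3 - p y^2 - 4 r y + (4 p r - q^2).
h(y) = y^3 + y^2 + 32*y + 16

Identify coefficients: p = -1, q = 4, r = -8.
Plug into h(y) = y^3 - p y^2 - 4 r y + (4 p r - q^2):
  h(y) = y^3 - (-1) y^2 - 4*(-8) y + (4*(-1)*(-8) - (4)^2)
       = y^3 + (1) y^2 + (32) y + (16).
Simplifying: h(y) = y^3 + y^2 + 32*y + 16.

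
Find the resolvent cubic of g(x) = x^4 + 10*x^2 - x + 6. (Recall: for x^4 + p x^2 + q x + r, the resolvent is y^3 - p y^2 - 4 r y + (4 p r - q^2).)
h(y) = y^3 - 10*y^2 - 24*y + 239

Identify coefficients: p = 10, q = -1, r = 6.
Plug into h(y) = y^3 - p y^2 - 4 r y + (4 p r - q^2):
  h(y) = y^3 - (10) y^2 - 4*(6) y + (4*(10)*(6) - (-1)^2)
       = y^3 + (-10) y^2 + (-24) y + (239).
Simplifying: h(y) = y^3 - 10*y^2 - 24*y + 239.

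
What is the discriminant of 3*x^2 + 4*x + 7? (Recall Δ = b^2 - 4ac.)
Δ = -68

For a quadratic a x^2 + b x + c the discriminant is Δ = b^2 - 4ac = (4)^2 - 4*(3)*(7) = 16 - (84) = -68.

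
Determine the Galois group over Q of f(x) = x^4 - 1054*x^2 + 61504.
Gal(K/Q) = Z/2Z (cyclic of order 2)

f factors as (x^2 - 992)(x^2 - 62), so the splitting field is K = Q(sqrt(992), sqrt(62)). The squarefree part of 992 is 62 and the squarefree part of 62 is also 62, so sqrt(992) and sqrt(62) are both rational multiples of sqrt(62). Hence Q(sqrt(992)) = Q(sqrt(62)) = Q(sqrt(62)), and the splitting field collapses to a single degree-2 extension with Galois group Z/2Z.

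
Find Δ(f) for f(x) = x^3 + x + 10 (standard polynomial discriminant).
Δ = -2704

For a depressed cubic x^3 + p x + q the discriminant is Δ = -4 p^3 - 27 q^2 = -4*(1)^3 - 27*(10)^2 = -4 - 2700 = -2704.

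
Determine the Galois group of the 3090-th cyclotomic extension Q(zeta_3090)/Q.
|Gal(Q(zeta_3090)/Q)| = phi(3090) = 816; group ≅ (Z/3090Z)^* ≅ Z/2Z × Z/4Z × Z/102Z

The n-th cyclotomic polynomial Φ_3090(x) is the minimal polynomial of zeta_3090 over Q and has degree phi(3090) = 816. So Q(zeta_3090) is a degree-816 Galois extension with Galois group (Z/3090Z)^*. By CRT, (Z/3090Z)^* ≅ (Z/2Z)^* × (Z/3Z)^* × (Z/5Z)^* × (Z/103Z)^*. Each prime-power unit group is (Z/2Z)^* ≅ trivial group (order 1); (Z/3Z)^* ≅ Z/2Z; (Z/5Z)^* ≅ Z/4Z; (Z/103Z)^* ≅ Z/102Z. Hence Gal(Q(zeta_3090)/Q) ≅ Z/2Z × Z/4Z × Z/102Z.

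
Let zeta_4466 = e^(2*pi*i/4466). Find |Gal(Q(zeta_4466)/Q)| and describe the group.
|Gal(Q(zeta_4466)/Q)| = phi(4466) = 1680; group ≅ (Z/4466Z)^* ≅ Z/6Z × Z/10Z × Z/28Z

The n-th cyclotomic polynomial Φ_4466(x) is the minimal polynomial of zeta_4466 over Q and has degree phi(4466) = 1680. So Q(zeta_4466) is a degree-1680 Galois extension with Galois group (Z/4466Z)^*. By CRT, (Z/4466Z)^* ≅ (Z/2Z)^* × (Z/7Z)^* × (Z/11Z)^* × (Z/29Z)^*. Each prime-power unit group is (Z/2Z)^* ≅ trivial group (order 1); (Z/7Z)^* ≅ Z/6Z; (Z/11Z)^* ≅ Z/10Z; (Z/29Z)^* ≅ Z/28Z. Hence Gal(Q(zeta_4466)/Q) ≅ Z/6Z × Z/10Z × Z/28Z.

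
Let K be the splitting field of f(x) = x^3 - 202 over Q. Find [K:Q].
[K:Q] = 6

x^3 - 202 has one real root r = 202^(1/3) and two complex roots r*zeta_3, r*zeta_3^2 where zeta_3 = e^(2*pi*i/3). The splitting field is Q(r, zeta_3). [Q(r):Q] = 3 and [Q(zeta_3):Q] = 2 with gcd = 1, so [Q(r, zeta_3):Q] = 3 * 2 = 6.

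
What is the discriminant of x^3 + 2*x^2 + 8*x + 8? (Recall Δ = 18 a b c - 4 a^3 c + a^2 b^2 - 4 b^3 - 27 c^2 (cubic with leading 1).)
Δ = -1472

For x^3 + a x^2 + b x + c the discriminant is Δ = 18 a b c - 4 a^3 c + a^2 b^2 - 4 b^3 - 27 c^2.
Plug a = 2, b = 8, c = 8:
  18*(2)*(8)*(8) - 4*(2)^3*(8) + (2)^2*(8)^2 - 4*(8)^3 - 27*(8)^2
  = 2304 + (-256) + 256 + (-2048) + (-1728)
  = -1472.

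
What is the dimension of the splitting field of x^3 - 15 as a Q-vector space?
[K:Q] = 6

x^3 - 15 has one real root r = 15^(1/3) and two complex roots r*zeta_3, r*zeta_3^2 where zeta_3 = e^(2*pi*i/3). The splitting field is Q(r, zeta_3). [Q(r):Q] = 3 and [Q(zeta_3):Q] = 2 with gcd = 1, so [Q(r, zeta_3):Q] = 3 * 2 = 6.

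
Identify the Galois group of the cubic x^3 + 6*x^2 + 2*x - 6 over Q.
Gal(K/Q) = S_3 (symmetric group of order 6)

Compute the discriminant of x^3 + (6)*x^2 + (2)*x + (-6): Δ = 3028. Since Δ is not a rational square, the Galois group is not contained in A_3; it must be the full S_3 (irreducibility of the cubic rules out anything smaller).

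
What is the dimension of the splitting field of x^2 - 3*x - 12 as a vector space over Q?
[K:Q] = 2

The discriminant of x^2 + (-3)*x + (-12) is b^2 - 4c = 9 - (-48) = 57. Since 57 is not a perfect square in Q, the polynomial is irreducible over Q. Its two roots generate a degree-2 extension, so [K:Q] = 2.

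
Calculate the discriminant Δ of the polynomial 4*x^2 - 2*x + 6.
Δ = -92

For a quadratic a x^2 + b x + c the discriminant is Δ = b^2 - 4ac = (-2)^2 - 4*(4)*(6) = 4 - (96) = -92.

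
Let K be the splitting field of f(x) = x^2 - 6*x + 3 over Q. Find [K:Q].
[K:Q] = 2

The discriminant of x^2 + (-6)*x + (3) is b^2 - 4c = 36 - (12) = 24. Since 24 is not a perfect square in Q, the polynomial is irreducible over Q. Its two roots generate a degree-2 extension, so [K:Q] = 2.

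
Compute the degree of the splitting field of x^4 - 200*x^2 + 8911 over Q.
[K:Q] = 4

f factors as (x^2 - 67)(x^2 - 133); the splitting field is K = Q(sqrt(67), sqrt(133)). Since 67, 133, and 8911 are all non-squares in Q, the three subfields Q(sqrt(67)), Q(sqrt(133)), Q(sqrt(8911)) are distinct degree-2 extensions, so [K:Q] = 4 (Klein four Galois group).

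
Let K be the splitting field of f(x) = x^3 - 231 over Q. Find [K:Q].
[K:Q] = 6

x^3 - 231 has one real root r = 231^(1/3) and two complex roots r*zeta_3, r*zeta_3^2 where zeta_3 = e^(2*pi*i/3). The splitting field is Q(r, zeta_3). [Q(r):Q] = 3 and [Q(zeta_3):Q] = 2 with gcd = 1, so [Q(r, zeta_3):Q] = 3 * 2 = 6.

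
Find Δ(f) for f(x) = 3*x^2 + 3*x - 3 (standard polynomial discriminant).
Δ = 45

For a quadratic a x^2 + b x + c the discriminant is Δ = b^2 - 4ac = (3)^2 - 4*(3)*(-3) = 9 - (-36) = 45.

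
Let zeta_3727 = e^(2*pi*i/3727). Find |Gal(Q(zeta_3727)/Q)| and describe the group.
|Gal(Q(zeta_3727)/Q)| = phi(3727) = 3726; group ≅ (Z/3727Z)^* ≅ Z/3726Z

The n-th cyclotomic polynomial Φ_3727(x) is the minimal polynomial of zeta_3727 over Q and has degree phi(3727) = 3726. So Q(zeta_3727) is a degree-3726 Galois extension with Galois group (Z/3727Z)^*. (Z/3727Z)^* is cyclic since 3727 is an odd prime power (or 4). Hence Gal(Q(zeta_3727)/Q) ≅ Z/3726Z.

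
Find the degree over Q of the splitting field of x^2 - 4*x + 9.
[K:Q] = 2

The discriminant of x^2 + (-4)*x + (9) is b^2 - 4c = 16 - (36) = -20. Since -20 is not a perfect square in Q, the polynomial is irreducible over Q. Its two roots generate a degree-2 extension, so [K:Q] = 2.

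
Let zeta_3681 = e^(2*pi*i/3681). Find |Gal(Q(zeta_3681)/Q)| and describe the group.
|Gal(Q(zeta_3681)/Q)| = phi(3681) = 2448; group ≅ (Z/3681Z)^* ≅ Z/6Z × Z/408Z

The n-th cyclotomic polynomial Φ_3681(x) is the minimal polynomial of zeta_3681 over Q and has degree phi(3681) = 2448. So Q(zeta_3681) is a degree-2448 Galois extension with Galois group (Z/3681Z)^*. By CRT, (Z/3681Z)^* ≅ (Z/9Z)^* × (Z/409Z)^*. Each prime-power unit group is (Z/9Z)^* ≅ Z/6Z; (Z/409Z)^* ≅ Z/408Z. Hence Gal(Q(zeta_3681)/Q) ≅ Z/6Z × Z/408Z.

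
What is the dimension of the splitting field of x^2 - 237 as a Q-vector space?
[K:Q] = 2

The polynomial x^2 - 237 is irreducible over Q since 237 is not a perfect square. Its splitting field is Q(sqrt(237)), which has degree 2 over Q.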